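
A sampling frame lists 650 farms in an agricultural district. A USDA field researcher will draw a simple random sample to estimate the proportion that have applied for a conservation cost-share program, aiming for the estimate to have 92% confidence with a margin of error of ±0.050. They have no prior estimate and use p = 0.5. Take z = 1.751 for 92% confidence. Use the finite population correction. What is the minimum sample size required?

209

Unadjusted: n₀ = 1.751² × 0.50 × 0.50 / 0.050² ≈ 306.60, so n₀ = 307.
Finite population correction with N = 650: n = n₀ / (1 + (n₀−1)/N) = 307 / (1 + 306/650) = 307 / 1.4708 ≈ 208.73.
Rounding up, n = 209.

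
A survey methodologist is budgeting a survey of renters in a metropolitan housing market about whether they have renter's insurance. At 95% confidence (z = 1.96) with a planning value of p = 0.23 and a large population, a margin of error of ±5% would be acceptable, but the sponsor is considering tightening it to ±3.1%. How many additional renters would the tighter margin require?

435

At ±5%: n = 1.96² × 0.1771 / 0.050² ≈ 272.14 → 273.
At ±3.1%: n = 1.96² × 0.1771 / 0.031² ≈ 707.96 → 708.
Additional respondents: 708 − 273 = 435.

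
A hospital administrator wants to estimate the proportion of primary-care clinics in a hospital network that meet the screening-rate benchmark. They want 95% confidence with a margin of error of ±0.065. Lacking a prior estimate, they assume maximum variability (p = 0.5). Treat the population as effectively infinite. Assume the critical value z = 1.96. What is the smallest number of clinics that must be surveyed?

228

With p = 0.5, p(1−p) = 0.25.
n = z²·p(1−p)/E² = 1.96² × 0.2500 / 0.065² = 3.8416 × 0.2500 / 0.004225 ≈ 227.31.
Rounding up gives n = 228.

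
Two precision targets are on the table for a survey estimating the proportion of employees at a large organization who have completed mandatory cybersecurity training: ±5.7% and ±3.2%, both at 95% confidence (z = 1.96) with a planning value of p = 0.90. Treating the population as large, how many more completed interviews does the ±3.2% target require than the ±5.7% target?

At ±5.7%: n = 1.96² × 0.0900 / 0.057² ≈ 106.42 → 107.
At ±3.2%: n = 1.96² × 0.0900 / 0.032² ≈ 337.64 → 338.
Additional respondents: 338 − 107 = 231.

231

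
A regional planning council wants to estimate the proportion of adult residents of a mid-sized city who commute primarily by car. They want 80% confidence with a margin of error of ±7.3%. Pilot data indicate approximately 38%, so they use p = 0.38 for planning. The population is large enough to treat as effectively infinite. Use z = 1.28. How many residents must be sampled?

73

With p = 0.38, p(1−p) = 0.2356.
n = z²·p(1−p)/E² = 1.28² × 0.2356 / 0.073² = 1.6384 × 0.2356 / 0.005329 ≈ 72.44.
Rounding up gives n = 73.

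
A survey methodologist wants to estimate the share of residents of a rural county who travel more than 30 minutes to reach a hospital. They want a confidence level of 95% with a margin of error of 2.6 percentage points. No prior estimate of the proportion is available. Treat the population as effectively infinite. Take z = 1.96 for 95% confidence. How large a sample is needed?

With no prior estimate, use p = 0.5, giving p(1−p) = 0.25.
n = z²·p(1−p)/E² = 1.96² × 0.2500 / 0.026² = 3.8416 × 0.2500 / 0.000676 ≈ 1420.71.
Rounding up gives n = 1421.

1421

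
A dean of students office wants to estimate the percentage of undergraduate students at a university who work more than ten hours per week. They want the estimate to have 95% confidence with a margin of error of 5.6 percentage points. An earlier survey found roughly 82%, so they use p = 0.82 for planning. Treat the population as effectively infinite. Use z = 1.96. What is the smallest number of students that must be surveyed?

With p = 0.82, p(1−p) = 0.1476.
n = z²·p(1−p)/E² = 1.96² × 0.1476 / 0.056² = 3.8416 × 0.1476 / 0.003136 ≈ 180.81.
Rounding up gives n = 181.

181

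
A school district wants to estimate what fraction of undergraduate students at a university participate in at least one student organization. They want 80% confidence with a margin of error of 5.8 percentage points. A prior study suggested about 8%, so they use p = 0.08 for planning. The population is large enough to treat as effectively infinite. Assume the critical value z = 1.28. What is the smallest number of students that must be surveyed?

With p = 0.08, p(1−p) = 0.0736.
n = z²·p(1−p)/E² = 1.28² × 0.0736 / 0.058² = 1.6384 × 0.0736 / 0.003364 ≈ 35.85.
Rounding up gives n = 36.

36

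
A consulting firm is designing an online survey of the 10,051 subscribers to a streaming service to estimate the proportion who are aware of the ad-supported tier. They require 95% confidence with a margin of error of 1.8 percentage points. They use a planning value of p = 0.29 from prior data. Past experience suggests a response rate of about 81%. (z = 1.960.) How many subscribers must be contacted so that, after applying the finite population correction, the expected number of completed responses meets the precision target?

2426

Completed interviews needed (unadjusted): n₀ = 1.960² × 0.2059 / 0.018² ≈ 2441.31 → 2442.
FPC for N = 10,051: n = 2442 / (1 + 2441/10051) = 2442 / 1.2429 ≈ 1964.82 → 1965.
At an 81% response rate, contacts needed = 1965 / 0.81 ≈ 2425.93 → 2426.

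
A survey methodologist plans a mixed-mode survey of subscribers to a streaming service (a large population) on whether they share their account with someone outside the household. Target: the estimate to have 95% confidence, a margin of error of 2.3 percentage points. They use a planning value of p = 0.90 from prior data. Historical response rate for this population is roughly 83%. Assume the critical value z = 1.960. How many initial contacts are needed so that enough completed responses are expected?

788

Completed interviews needed: n₀ = 1.960² × 0.0900 / 0.023² ≈ 653.58 → 654.
At an 83% response rate, contacts needed = 654 / 0.83 ≈ 787.95 → 788.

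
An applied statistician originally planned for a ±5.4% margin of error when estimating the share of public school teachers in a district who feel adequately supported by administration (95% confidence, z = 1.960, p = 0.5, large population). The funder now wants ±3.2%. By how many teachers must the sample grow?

At ±5.4%: n = 1.960² × 0.2500 / 0.054² ≈ 329.36 → 330.
At ±3.2%: n = 1.960² × 0.2500 / 0.032² ≈ 937.89 → 938.
Additional respondents: 938 − 330 = 608.

608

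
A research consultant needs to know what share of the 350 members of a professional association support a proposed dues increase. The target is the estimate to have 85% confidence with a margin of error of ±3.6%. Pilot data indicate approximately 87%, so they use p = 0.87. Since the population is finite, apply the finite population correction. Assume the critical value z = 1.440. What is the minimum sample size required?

Unadjusted: n₀ = 1.440² × 0.87 × 0.13 / 0.036² ≈ 180.96, so n₀ = 181.
Finite population correction with N = 350: n = n₀ / (1 + (n₀−1)/N) = 181 / (1 + 180/350) = 181 / 1.5143 ≈ 119.53.
Rounding up, n = 120.

120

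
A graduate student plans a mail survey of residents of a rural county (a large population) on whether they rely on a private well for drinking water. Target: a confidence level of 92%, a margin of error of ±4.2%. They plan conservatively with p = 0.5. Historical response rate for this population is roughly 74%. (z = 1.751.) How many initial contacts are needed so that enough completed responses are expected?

588

Completed interviews needed: n₀ = 1.751² × 0.2500 / 0.042² ≈ 434.52 → 435.
At a 74% response rate, contacts needed = 435 / 0.74 ≈ 587.84 → 588.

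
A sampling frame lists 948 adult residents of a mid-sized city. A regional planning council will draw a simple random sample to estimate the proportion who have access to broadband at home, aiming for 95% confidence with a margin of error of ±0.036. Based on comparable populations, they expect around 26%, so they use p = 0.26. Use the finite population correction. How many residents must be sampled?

357

For 95% confidence, z = 1.960.
Unadjusted: n₀ = 1.960² × 0.26 × 0.74 / 0.036² ≈ 570.31, so n₀ = 571.
Finite population correction with N = 948: n = n₀ / (1 + (n₀−1)/N) = 571 / (1 + 570/948) = 571 / 1.6013 ≈ 356.59.
Rounding up, n = 357.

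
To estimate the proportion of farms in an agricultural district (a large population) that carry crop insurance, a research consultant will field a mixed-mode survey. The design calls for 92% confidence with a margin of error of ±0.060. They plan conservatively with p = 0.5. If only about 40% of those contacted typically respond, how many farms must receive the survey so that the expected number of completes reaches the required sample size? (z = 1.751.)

533

Completed interviews needed: n₀ = 1.751² × 0.2500 / 0.060² ≈ 212.92 → 213.
At a 40% response rate, contacts needed = 213 / 0.40 ≈ 532.50 → 533.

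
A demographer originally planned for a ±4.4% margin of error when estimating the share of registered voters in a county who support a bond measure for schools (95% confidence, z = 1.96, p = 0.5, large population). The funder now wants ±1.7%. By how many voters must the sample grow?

At ±4.4%: n = 1.96² × 0.2500 / 0.044² ≈ 496.07 → 497.
At ±1.7%: n = 1.96² × 0.2500 / 0.017² ≈ 3323.18 → 3324.
Additional respondents: 3324 − 497 = 2827.

2827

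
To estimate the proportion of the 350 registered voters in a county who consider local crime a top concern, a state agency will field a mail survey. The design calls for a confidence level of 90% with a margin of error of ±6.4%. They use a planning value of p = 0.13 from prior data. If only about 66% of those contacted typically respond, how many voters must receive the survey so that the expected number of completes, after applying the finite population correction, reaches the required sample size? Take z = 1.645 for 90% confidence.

Completed interviews needed (unadjusted): n₀ = 1.645² × 0.1131 / 0.064² ≈ 74.72 → 75.
FPC for N = 350: n = 75 / (1 + 74/350) = 75 / 1.2114 ≈ 61.91 → 62.
At a 66% response rate, contacts needed = 62 / 0.66 ≈ 93.94 → 94.

94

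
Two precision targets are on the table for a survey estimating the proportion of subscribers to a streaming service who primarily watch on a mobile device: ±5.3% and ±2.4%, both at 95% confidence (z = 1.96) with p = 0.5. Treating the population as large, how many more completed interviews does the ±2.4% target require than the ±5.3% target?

1326

At ±5.3%: n = 1.96² × 0.2500 / 0.053² ≈ 341.90 → 342.
At ±2.4%: n = 1.96² × 0.2500 / 0.024² ≈ 1667.36 → 1668.
Additional respondents: 1668 − 342 = 1326.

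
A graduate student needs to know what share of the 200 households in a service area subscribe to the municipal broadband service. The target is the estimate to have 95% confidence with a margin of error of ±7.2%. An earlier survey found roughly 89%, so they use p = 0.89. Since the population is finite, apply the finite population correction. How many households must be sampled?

54

For 95% confidence, z = 1.960.
Unadjusted: n₀ = 1.960² × 0.89 × 0.11 / 0.072² ≈ 72.55, so n₀ = 73.
Finite population correction with N = 200: n = n₀ / (1 + (n₀−1)/N) = 73 / (1 + 72/200) = 73 / 1.3600 ≈ 53.68.
Rounding up, n = 54.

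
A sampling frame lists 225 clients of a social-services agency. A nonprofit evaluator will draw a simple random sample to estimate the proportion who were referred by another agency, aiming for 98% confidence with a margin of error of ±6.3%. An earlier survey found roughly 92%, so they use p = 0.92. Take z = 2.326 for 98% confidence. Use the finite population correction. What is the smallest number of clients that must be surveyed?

70

Unadjusted: n₀ = 2.326² × 0.92 × 0.08 / 0.063² ≈ 100.33, so n₀ = 101.
Finite population correction with N = 225: n = n₀ / (1 + (n₀−1)/N) = 101 / (1 + 100/225) = 101 / 1.4444 ≈ 69.92.
Rounding up, n = 70.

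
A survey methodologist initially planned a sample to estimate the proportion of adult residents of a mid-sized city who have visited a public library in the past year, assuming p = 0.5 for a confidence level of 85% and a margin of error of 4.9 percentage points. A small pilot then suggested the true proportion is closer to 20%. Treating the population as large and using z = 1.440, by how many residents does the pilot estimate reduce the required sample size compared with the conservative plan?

77

Conservative (p = 0.5): n = 1.440² × 0.25 / 0.049² ≈ 215.91 → 216.
Using p = 0.20: p(1−p) = 0.1600, so n = 1.440² × 0.1600 / 0.049² ≈ 138.18 → 139.
Reduction: 216 − 139 = 77.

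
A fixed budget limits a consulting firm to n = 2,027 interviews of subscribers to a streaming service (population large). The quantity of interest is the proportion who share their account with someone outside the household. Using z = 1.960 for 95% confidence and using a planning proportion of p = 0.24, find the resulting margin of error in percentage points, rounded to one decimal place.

1.9

SE(p̂) = √[p(1−p)/n] = √[0.1824/2027] = 0.00949.
E = z × SE = 1.960 × 0.00949 = 0.01859, or 1.9 percentage points.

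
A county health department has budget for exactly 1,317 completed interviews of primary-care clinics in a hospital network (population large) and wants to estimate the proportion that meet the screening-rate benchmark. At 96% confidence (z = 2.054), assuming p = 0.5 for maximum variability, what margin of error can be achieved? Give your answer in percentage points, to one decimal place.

SE(p̂) = √[p(1−p)/n] = √[0.2500/1317] = 0.01378.
E = z × SE = 2.054 × 0.01378 = 0.02830, or 2.8 percentage points.

2.8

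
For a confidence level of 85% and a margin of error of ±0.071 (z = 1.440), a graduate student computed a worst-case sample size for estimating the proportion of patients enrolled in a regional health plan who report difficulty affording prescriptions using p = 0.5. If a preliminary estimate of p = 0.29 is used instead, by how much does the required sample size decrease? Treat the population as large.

18

Conservative (p = 0.5): n = 1.440² × 0.25 / 0.071² ≈ 102.84 → 103.
Using p = 0.29: p(1−p) = 0.2059, so n = 1.440² × 0.2059 / 0.071² ≈ 84.70 → 85.
Reduction: 103 − 85 = 18.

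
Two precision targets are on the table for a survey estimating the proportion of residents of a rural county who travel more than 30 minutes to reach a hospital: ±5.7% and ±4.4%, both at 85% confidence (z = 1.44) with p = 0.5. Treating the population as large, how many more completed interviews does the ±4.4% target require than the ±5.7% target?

At ±5.7%: n = 1.44² × 0.2500 / 0.057² ≈ 159.56 → 160.
At ±4.4%: n = 1.44² × 0.2500 / 0.044² ≈ 267.77 → 268.
Additional respondents: 268 − 160 = 108.

108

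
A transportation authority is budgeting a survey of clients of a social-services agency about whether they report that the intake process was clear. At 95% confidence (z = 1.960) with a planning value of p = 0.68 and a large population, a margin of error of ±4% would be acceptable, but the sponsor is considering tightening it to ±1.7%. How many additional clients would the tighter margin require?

At ±4%: n = 1.960² × 0.2176 / 0.040² ≈ 522.46 → 523.
At ±1.7%: n = 1.960² × 0.2176 / 0.017² ≈ 2892.50 → 2893.
Additional respondents: 2893 − 523 = 2370.

2370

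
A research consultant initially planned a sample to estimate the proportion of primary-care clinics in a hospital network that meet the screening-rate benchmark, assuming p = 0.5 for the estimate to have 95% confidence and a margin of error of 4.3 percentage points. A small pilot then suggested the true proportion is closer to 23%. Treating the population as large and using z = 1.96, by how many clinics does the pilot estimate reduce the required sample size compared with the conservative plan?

152

Conservative (p = 0.5): n = 1.96² × 0.25 / 0.043² ≈ 519.42 → 520.
Using p = 0.23: p(1−p) = 0.1771, so n = 1.96² × 0.1771 / 0.043² ≈ 367.95 → 368.
Reduction: 520 − 368 = 152.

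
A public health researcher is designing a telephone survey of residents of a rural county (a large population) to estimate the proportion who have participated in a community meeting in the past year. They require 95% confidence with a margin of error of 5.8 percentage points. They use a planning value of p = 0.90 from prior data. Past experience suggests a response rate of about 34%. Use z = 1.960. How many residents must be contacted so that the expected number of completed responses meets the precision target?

303

Completed interviews needed: n₀ = 1.960² × 0.0900 / 0.058² ≈ 102.78 → 103.
At a 34% response rate, contacts needed = 103 / 0.34 ≈ 302.94 → 303.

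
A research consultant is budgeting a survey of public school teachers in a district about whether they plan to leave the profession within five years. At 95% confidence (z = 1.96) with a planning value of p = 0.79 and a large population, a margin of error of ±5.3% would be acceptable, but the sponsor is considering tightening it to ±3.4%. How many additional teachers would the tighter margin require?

At ±5.3%: n = 1.96² × 0.1659 / 0.053² ≈ 226.89 → 227.
At ±3.4%: n = 1.96² × 0.1659 / 0.034² ≈ 551.32 → 552.
Additional respondents: 552 − 227 = 325.

325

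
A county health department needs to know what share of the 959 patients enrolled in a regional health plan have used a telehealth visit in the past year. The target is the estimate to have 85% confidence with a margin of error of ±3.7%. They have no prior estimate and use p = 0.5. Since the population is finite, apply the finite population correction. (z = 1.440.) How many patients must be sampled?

272

Unadjusted: n₀ = 1.440² × 0.50 × 0.50 / 0.037² ≈ 378.67, so n₀ = 379.
Finite population correction with N = 959: n = n₀ / (1 + (n₀−1)/N) = 379 / (1 + 378/959) = 379 / 1.3942 ≈ 271.85.
Rounding up, n = 272.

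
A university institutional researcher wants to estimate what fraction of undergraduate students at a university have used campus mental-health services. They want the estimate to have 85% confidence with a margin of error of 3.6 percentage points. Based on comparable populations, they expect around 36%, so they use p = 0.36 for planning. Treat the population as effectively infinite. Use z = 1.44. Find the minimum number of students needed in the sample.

369

With p = 0.36, p(1−p) = 0.2304.
n = z²·p(1−p)/E² = 1.44² × 0.2304 / 0.036² = 2.0736 × 0.2304 / 0.001296 ≈ 368.64.
Rounding up gives n = 369.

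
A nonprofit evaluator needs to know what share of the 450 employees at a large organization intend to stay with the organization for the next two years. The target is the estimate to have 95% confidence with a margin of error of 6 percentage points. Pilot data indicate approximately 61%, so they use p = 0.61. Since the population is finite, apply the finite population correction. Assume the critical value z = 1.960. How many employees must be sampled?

163

Unadjusted: n₀ = 1.960² × 0.61 × 0.39 / 0.060² ≈ 253.87, so n₀ = 254.
Finite population correction with N = 450: n = n₀ / (1 + (n₀−1)/N) = 254 / (1 + 253/450) = 254 / 1.5622 ≈ 162.59.
Rounding up, n = 163.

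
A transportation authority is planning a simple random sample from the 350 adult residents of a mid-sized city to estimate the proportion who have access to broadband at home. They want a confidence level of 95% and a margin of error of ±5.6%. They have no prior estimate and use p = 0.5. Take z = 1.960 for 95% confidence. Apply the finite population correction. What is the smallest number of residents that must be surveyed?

Unadjusted: n₀ = 1.960² × 0.50 × 0.50 / 0.056² ≈ 306.25, so n₀ = 307.
Finite population correction with N = 350: n = n₀ / (1 + (n₀−1)/N) = 307 / (1 + 306/350) = 307 / 1.8743 ≈ 163.80.
Rounding up, n = 164.

164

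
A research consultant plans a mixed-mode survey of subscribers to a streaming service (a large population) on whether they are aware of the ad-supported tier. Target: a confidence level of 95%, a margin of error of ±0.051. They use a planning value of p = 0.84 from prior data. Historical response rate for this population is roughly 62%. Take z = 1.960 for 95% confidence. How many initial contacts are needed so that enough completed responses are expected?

321

Completed interviews needed: n₀ = 1.960² × 0.1344 / 0.051² ≈ 198.50 → 199.
At a 62% response rate, contacts needed = 199 / 0.62 ≈ 320.97 → 321.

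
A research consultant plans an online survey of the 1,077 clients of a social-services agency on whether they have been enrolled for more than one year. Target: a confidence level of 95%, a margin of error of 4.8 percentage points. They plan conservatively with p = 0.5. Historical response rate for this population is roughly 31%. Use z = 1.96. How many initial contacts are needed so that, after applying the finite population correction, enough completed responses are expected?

971

Completed interviews needed (unadjusted): n₀ = 1.96² × 0.2500 / 0.048² ≈ 416.84 → 417.
FPC for N = 1,077: n = 417 / (1 + 416/1077) = 417 / 1.3863 ≈ 300.81 → 301.
At a 31% response rate, contacts needed = 301 / 0.31 ≈ 970.97 → 971.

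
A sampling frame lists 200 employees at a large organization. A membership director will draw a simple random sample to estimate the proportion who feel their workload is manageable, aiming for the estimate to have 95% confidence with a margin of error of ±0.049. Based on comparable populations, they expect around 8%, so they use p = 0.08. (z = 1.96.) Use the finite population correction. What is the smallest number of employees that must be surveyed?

75

Unadjusted: n₀ = 1.96² × 0.08 × 0.92 / 0.049² ≈ 117.76, so n₀ = 118.
Finite population correction with N = 200: n = n₀ / (1 + (n₀−1)/N) = 118 / (1 + 117/200) = 118 / 1.5850 ≈ 74.45.
Rounding up, n = 75.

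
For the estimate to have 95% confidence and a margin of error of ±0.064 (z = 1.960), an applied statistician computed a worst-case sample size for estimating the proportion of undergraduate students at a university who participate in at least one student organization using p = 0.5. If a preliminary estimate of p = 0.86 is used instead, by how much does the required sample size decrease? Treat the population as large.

Conservative (p = 0.5): n = 1.960² × 0.25 / 0.064² ≈ 234.47 → 235.
Using p = 0.86: p(1−p) = 0.1204, so n = 1.960² × 0.1204 / 0.064² ≈ 112.92 → 113.
Reduction: 235 − 113 = 122.

122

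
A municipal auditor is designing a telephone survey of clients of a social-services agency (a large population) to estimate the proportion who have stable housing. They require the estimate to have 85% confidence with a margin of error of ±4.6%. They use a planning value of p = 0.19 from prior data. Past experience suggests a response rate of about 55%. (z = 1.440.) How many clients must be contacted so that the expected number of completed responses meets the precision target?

275

Completed interviews needed: n₀ = 1.440² × 0.1539 / 0.046² ≈ 150.82 → 151.
At a 55% response rate, contacts needed = 151 / 0.55 ≈ 274.55 → 275.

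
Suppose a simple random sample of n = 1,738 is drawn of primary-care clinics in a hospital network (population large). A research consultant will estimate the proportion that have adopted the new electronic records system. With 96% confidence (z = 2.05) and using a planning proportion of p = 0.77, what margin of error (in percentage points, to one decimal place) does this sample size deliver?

SE(p̂) = √[p(1−p)/n] = √[0.1771/1738] = 0.01009.
E = z × SE = 2.05 × 0.01009 = 0.02069, or 2.1 percentage points.

2.1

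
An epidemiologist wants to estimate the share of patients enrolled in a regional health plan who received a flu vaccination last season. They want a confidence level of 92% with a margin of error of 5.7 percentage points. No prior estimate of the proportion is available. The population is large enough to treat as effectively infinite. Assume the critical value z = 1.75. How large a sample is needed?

With no prior estimate, use p = 0.5, giving p(1−p) = 0.25.
n = z²·p(1−p)/E² = 1.75² × 0.2500 / 0.057² = 3.0625 × 0.2500 / 0.003249 ≈ 235.65.
Rounding up gives n = 236.

236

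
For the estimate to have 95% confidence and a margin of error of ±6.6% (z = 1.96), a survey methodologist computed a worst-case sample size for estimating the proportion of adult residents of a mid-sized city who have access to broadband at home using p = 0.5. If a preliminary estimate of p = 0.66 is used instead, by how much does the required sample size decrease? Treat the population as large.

Conservative (p = 0.5): n = 1.96² × 0.25 / 0.066² ≈ 220.48 → 221.
Using p = 0.66: p(1−p) = 0.2244, so n = 1.96² × 0.2244 / 0.066² ≈ 197.90 → 198.
Reduction: 221 − 198 = 23.

23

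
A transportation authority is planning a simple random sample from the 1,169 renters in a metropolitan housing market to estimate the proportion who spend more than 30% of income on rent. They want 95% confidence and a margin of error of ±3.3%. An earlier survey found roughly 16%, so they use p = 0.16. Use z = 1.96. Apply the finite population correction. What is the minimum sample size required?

338

Unadjusted: n₀ = 1.96² × 0.16 × 0.84 / 0.033² ≈ 474.11, so n₀ = 475.
Finite population correction with N = 1,169: n = n₀ / (1 + (n₀−1)/N) = 475 / (1 + 474/1169) = 475 / 1.4055 ≈ 337.96.
Rounding up, n = 338.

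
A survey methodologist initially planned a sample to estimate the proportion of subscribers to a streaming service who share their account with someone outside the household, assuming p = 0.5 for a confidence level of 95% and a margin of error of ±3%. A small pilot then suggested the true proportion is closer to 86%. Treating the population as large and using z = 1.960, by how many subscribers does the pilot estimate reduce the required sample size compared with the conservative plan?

554

Conservative (p = 0.5): n = 1.960² × 0.25 / 0.030² ≈ 1067.11 → 1068.
Using p = 0.86: p(1−p) = 0.1204, so n = 1.960² × 0.1204 / 0.030² ≈ 513.92 → 514.
Reduction: 1068 − 514 = 554.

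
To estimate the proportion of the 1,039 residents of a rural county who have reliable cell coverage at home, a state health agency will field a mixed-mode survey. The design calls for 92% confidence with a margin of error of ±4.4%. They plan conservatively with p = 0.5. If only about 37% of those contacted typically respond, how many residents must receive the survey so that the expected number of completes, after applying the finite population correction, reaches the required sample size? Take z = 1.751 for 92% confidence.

Completed interviews needed (unadjusted): n₀ = 1.751² × 0.2500 / 0.044² ≈ 395.92 → 396.
FPC for N = 1,039: n = 396 / (1 + 395/1039) = 396 / 1.3802 ≈ 286.92 → 287.
At a 37% response rate, contacts needed = 287 / 0.37 ≈ 775.68 → 776.

776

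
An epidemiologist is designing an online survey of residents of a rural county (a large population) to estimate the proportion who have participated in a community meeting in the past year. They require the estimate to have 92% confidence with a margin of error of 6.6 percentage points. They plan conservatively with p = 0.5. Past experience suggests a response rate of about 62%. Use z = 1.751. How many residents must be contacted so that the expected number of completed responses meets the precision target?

284

Completed interviews needed: n₀ = 1.751² × 0.2500 / 0.066² ≈ 175.96 → 176.
At a 62% response rate, contacts needed = 176 / 0.62 ≈ 283.87 → 284.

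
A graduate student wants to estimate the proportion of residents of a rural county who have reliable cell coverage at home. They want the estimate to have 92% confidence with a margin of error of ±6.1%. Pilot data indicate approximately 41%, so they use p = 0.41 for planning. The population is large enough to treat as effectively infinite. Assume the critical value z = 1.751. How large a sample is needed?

With p = 0.41, p(1−p) = 0.2419.
n = z²·p(1−p)/E² = 1.751² × 0.2419 / 0.061² = 3.0660 × 0.2419 / 0.003721 ≈ 199.32.
Rounding up gives n = 200.

200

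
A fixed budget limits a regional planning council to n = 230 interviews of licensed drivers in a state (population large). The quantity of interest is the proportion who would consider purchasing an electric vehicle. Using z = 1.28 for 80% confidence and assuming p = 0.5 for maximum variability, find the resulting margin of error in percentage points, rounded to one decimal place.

4.2

SE(p̂) = √[p(1−p)/n] = √[0.2500/230] = 0.03297.
E = z × SE = 1.28 × 0.03297 = 0.04220, or 4.2 percentage points.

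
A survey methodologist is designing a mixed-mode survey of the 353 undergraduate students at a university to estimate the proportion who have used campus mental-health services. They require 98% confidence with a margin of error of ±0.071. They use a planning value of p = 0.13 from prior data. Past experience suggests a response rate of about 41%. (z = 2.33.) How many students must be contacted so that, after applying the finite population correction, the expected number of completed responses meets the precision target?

222

Completed interviews needed (unadjusted): n₀ = 2.33² × 0.1131 / 0.071² ≈ 121.80 → 122.
FPC for N = 353: n = 122 / (1 + 121/353) = 122 / 1.3428 ≈ 90.86 → 91.
At a 41% response rate, contacts needed = 91 / 0.41 ≈ 221.95 → 222.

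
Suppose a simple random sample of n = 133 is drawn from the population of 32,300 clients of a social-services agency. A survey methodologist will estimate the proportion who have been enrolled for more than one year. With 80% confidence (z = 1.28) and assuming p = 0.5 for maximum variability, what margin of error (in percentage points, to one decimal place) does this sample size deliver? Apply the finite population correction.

Finite-population factor: (N−n)/(N−1) = (32300−133)/(32300−1) = 0.9959.
SE(p̂) = √[p(1−p)/n · (N−n)/(N−1)] = √[0.2500/133 × 0.9959] = 0.04327.
E = z × SE = 1.28 × 0.04327 = 0.05538 ≈ 5.5 percentage points.

5.5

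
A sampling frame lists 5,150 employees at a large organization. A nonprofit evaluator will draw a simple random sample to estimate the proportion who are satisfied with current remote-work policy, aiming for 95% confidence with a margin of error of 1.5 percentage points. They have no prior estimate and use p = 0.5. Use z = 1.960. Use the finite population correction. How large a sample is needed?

2335

Unadjusted: n₀ = 1.960² × 0.50 × 0.50 / 0.015² ≈ 4268.44, so n₀ = 4269.
Finite population correction with N = 5,150: n = n₀ / (1 + (n₀−1)/N) = 4269 / (1 + 4268/5150) = 4269 / 1.8287 ≈ 2334.40.
Rounding up, n = 2335.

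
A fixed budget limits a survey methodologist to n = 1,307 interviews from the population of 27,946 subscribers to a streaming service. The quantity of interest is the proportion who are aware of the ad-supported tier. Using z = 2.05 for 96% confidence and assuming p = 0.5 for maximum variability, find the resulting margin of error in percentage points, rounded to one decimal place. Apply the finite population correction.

Finite-population factor: (N−n)/(N−1) = (27946−1307)/(27946−1) = 0.9533.
SE(p̂) = √[p(1−p)/n · (N−n)/(N−1)] = √[0.2500/1307 × 0.9533] = 0.01350.
E = z × SE = 2.05 × 0.01350 = 0.02768 ≈ 2.8 percentage points.

2.8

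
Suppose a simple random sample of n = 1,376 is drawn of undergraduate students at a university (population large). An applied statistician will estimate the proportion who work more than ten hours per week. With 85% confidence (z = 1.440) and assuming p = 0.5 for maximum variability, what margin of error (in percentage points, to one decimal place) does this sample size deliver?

SE(p̂) = √[p(1−p)/n] = √[0.2500/1376] = 0.01348.
E = z × SE = 1.440 × 0.01348 = 0.01941, or 1.9 percentage points.

1.9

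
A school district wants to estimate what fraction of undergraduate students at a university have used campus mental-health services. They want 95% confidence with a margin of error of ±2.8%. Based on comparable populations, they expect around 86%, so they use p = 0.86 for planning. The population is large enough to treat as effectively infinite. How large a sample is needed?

For 95% confidence, z = 1.960.
With p = 0.86, p(1−p) = 0.1204.
n = z²·p(1−p)/E² = 1.960² × 0.1204 / 0.028² = 3.8416 × 0.1204 / 0.000784 ≈ 589.96.
Rounding up gives n = 590.

590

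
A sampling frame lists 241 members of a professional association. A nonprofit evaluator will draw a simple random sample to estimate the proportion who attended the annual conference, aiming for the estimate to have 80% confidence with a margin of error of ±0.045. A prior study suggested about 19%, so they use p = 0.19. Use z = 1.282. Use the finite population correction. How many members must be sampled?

83

Unadjusted: n₀ = 1.282² × 0.19 × 0.81 / 0.045² ≈ 124.91, so n₀ = 125.
Finite population correction with N = 241: n = n₀ / (1 + (n₀−1)/N) = 125 / (1 + 124/241) = 125 / 1.5145 ≈ 82.53.
Rounding up, n = 83.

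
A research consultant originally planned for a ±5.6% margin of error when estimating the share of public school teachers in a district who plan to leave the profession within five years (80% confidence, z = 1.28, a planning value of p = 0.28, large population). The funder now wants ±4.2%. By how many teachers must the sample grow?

82

At ±5.6%: n = 1.28² × 0.2016 / 0.056² ≈ 105.33 → 106.
At ±4.2%: n = 1.28² × 0.2016 / 0.042² ≈ 187.25 → 188.
Additional respondents: 188 − 106 = 82.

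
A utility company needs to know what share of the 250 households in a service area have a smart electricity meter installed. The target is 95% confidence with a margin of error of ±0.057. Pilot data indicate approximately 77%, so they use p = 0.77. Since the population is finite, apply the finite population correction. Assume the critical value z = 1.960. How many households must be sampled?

115

Unadjusted: n₀ = 1.960² × 0.77 × 0.23 / 0.057² ≈ 209.40, so n₀ = 210.
Finite population correction with N = 250: n = n₀ / (1 + (n₀−1)/N) = 210 / (1 + 209/250) = 210 / 1.8360 ≈ 114.38.
Rounding up, n = 115.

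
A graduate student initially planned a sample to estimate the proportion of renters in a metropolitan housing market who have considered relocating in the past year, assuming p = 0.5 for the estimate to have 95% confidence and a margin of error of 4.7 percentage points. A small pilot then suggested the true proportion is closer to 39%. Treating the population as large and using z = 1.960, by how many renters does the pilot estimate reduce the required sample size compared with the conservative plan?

Conservative (p = 0.5): n = 1.960² × 0.25 / 0.047² ≈ 434.77 → 435.
Using p = 0.39: p(1−p) = 0.2379, so n = 1.960² × 0.2379 / 0.047² ≈ 413.72 → 414.
Reduction: 435 − 414 = 21.

21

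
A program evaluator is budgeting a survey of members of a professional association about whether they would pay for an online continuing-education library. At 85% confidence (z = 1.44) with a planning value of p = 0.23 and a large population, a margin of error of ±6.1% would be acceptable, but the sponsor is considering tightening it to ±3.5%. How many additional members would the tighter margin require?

At ±6.1%: n = 1.44² × 0.1771 / 0.061² ≈ 98.69 → 99.
At ±3.5%: n = 1.44² × 0.1771 / 0.035² ≈ 299.78 → 300.
Additional respondents: 300 − 99 = 201.

201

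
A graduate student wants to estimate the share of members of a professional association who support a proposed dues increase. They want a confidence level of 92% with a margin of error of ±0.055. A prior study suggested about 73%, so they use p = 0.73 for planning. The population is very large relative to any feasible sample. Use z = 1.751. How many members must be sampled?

200

With p = 0.73, p(1−p) = 0.1971.
n = z²·p(1−p)/E² = 1.751² × 0.1971 / 0.055² = 3.0660 × 0.1971 / 0.003025 ≈ 199.77.
Rounding up gives n = 200.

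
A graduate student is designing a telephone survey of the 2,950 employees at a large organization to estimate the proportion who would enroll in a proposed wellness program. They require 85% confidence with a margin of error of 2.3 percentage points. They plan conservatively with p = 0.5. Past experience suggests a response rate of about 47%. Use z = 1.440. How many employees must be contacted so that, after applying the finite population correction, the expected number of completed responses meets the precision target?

1566

Completed interviews needed (unadjusted): n₀ = 1.440² × 0.2500 / 0.023² ≈ 979.96 → 980.
FPC for N = 2,950: n = 980 / (1 + 979/2950) = 980 / 1.3319 ≈ 735.81 → 736.
At a 47% response rate, contacts needed = 736 / 0.47 ≈ 1565.96 → 1566.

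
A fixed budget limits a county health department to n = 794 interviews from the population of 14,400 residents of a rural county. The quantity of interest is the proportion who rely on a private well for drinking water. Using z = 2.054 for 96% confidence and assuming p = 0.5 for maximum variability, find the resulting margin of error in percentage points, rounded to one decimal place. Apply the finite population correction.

Finite-population factor: (N−n)/(N−1) = (14400−794)/(14400−1) = 0.9449.
SE(p̂) = √[p(1−p)/n · (N−n)/(N−1)] = √[0.2500/794 × 0.9449] = 0.01725.
E = z × SE = 2.054 × 0.01725 = 0.03543 ≈ 3.5 percentage points.

3.5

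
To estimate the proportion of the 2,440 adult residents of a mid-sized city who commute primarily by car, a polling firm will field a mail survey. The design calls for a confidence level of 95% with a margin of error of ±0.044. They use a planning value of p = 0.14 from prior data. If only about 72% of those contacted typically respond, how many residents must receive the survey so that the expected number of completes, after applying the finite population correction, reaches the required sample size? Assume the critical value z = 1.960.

Completed interviews needed (unadjusted): n₀ = 1.960² × 0.1204 / 0.044² ≈ 238.91 → 239.
FPC for N = 2,440: n = 239 / (1 + 238/2440) = 239 / 1.0975 ≈ 217.76 → 218.
At a 72% response rate, contacts needed = 218 / 0.72 ≈ 302.78 → 303.

303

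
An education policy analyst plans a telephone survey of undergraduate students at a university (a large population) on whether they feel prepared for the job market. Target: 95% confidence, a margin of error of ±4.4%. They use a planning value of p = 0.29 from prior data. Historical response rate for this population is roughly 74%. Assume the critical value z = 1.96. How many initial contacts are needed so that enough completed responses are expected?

553

Completed interviews needed: n₀ = 1.96² × 0.2059 / 0.044² ≈ 408.57 → 409.
At a 74% response rate, contacts needed = 409 / 0.74 ≈ 552.70 → 553.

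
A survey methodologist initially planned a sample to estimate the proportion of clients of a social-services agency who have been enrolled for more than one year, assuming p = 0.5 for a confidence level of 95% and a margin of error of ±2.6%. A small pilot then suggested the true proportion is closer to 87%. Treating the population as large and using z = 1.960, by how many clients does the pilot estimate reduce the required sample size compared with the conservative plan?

Conservative (p = 0.5): n = 1.960² × 0.25 / 0.026² ≈ 1420.71 → 1421.
Using p = 0.87: p(1−p) = 0.1131, so n = 1.960² × 0.1131 / 0.026² ≈ 642.73 → 643.
Reduction: 1421 − 643 = 778.

778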